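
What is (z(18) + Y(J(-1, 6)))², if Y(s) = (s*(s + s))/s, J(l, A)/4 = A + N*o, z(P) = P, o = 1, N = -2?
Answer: 2500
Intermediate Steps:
J(l, A) = -8 + 4*A (J(l, A) = 4*(A - 2*1) = 4*(A - 2) = 4*(-2 + A) = -8 + 4*A)
Y(s) = 2*s (Y(s) = (s*(2*s))/s = (2*s²)/s = 2*s)
(z(18) + Y(J(-1, 6)))² = (18 + 2*(-8 + 4*6))² = (18 + 2*(-8 + 24))² = (18 + 2*16)² = (18 + 32)² = 50² = 2500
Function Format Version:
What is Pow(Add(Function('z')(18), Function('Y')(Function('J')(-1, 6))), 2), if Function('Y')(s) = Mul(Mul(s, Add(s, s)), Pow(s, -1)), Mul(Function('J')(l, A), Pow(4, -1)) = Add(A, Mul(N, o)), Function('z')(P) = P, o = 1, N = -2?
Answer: 2500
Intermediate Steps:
Function('J')(l, A) = Add(-8, Mul(4, A)) (Function('J')(l, A) = Mul(4, Add(A, Mul(-2, 1))) = Mul(4, Add(A, -2)) = Mul(4, Add(-2, A)) = Add(-8, Mul(4, A)))
Function('Y')(s) = Mul(2, s) (Function('Y')(s) = Mul(Mul(s, Mul(2, s)), Pow(s, -1)) = Mul(Mul(2, Pow(s, 2)), Pow(s, -1)) = Mul(2, s))
Pow(Add(Function('z')(18), Function('Y')(Function('J')(-1, 6))), 2) = Pow(Add(18, Mul(2, Add(-8, Mul(4, 6)))), 2) = Pow(Add(18, Mul(2, Add(-8, 24))), 2) = Pow(Add(18, Mul(2, 16)), 2) = Pow(Add(18, 32), 2) = Pow(50, 2) = 2500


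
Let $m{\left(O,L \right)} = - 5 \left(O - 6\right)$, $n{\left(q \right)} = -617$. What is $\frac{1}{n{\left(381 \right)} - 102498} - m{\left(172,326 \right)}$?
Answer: $\frac{85585449}{103115} \approx 830.0$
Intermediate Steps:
$m{\left(O,L \right)} = 30 - 5 O$ ($m{\left(O,L \right)} = - 5 \left(-6 + O\right) = 30 - 5 O$)
$\frac{1}{n{\left(381 \right)} - 102498} - m{\left(172,326 \right)} = \frac{1}{-617 - 102498} - \left(30 - 860\right) = \frac{1}{-103115} - \left(30 - 860\right) = - \frac{1}{103115} - -830 = - \frac{1}{103115} + 830 = \frac{85585449}{103115}$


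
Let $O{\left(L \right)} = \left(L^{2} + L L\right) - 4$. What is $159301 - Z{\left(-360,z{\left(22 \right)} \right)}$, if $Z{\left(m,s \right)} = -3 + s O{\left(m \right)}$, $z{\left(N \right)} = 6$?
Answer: $-1395872$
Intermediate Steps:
$O{\left(L \right)} = -4 + 2 L^{2}$ ($O{\left(L \right)} = \left(L^{2} + L^{2}\right) - 4 = 2 L^{2} - 4 = -4 + 2 L^{2}$)
$Z{\left(m,s \right)} = -3 + s \left(-4 + 2 m^{2}\right)$
$159301 - Z{\left(-360,z{\left(22 \right)} \right)} = 159301 - \left(-3 + 2 \cdot 6 \left(-2 + \left(-360\right)^{2}\right)\right) = 159301 - \left(-3 + 2 \cdot 6 \left(-2 + 129600\right)\right) = 159301 - \left(-3 + 2 \cdot 6 \cdot 129598\right) = 159301 - \left(-3 + 1555176\right) = 159301 - 1555173 = -1395872$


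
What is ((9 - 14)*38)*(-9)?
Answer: 1710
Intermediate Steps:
((9 - 14)*38)*(-9) = -5*38*(-9) = -190*(-9) = 1710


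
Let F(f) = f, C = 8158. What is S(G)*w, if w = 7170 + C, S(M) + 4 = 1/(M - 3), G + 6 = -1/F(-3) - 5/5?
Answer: -1824032/29 ≈ -62898.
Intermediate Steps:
G = -20/3 (G = -6 + (-1/(-3) - 5/5) = -6 + (-1*(-⅓) - 5*⅕) = -6 + (⅓ - 1) = -6 - ⅔ = -20/3 ≈ -6.6667)
S(M) = -4 + 1/(-3 + M) (S(M) = -4 + 1/(M - 3) = -4 + 1/(-3 + M))
w = 15328 (w = 7170 + 8158 = 15328)
S(G)*w = ((13 - 4*(-20/3))/(-3 - 20/3))*15328 = ((13 + 80/3)/(-29/3))*15328 = -3/29*119/3*15328 = -119/29*15328 = -1824032/29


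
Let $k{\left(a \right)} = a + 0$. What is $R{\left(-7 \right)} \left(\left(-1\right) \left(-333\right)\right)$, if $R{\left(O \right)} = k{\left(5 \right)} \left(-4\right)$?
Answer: $-6660$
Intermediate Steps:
$k{\left(a \right)} = a$
$R{\left(O \right)} = -20$ ($R{\left(O \right)} = 5 \left(-4\right) = -20$)
$R{\left(-7 \right)} \left(\left(-1\right) \left(-333\right)\right) = - 20 \left(\left(-1\right) \left(-333\right)\right) = \left(-20\right) 333 = -6660$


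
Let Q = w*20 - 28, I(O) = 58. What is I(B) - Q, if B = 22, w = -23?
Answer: 546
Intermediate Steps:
Q = -488 (Q = -23*20 - 28 = -460 - 28 = -488)
I(B) - Q = 58 - 1*(-488) = 58 + 488 = 546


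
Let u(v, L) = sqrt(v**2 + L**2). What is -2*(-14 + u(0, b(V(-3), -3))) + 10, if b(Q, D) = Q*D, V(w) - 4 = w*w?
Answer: -40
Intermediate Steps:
V(w) = 4 + w**2 (V(w) = 4 + w*w = 4 + w**2)
b(Q, D) = D*Q
u(v, L) = sqrt(L**2 + v**2)
-2*(-14 + u(0, b(V(-3), -3))) + 10 = -2*(-14 + sqrt((-3*(4 + (-3)**2))**2 + 0**2)) + 10 = -2*(-14 + sqrt((-3*(4 + 9))**2 + 0)) + 10 = -2*(-14 + sqrt((-3*13)**2 + 0)) + 10 = -2*(-14 + sqrt((-39)**2 + 0)) + 10 = -2*(-14 + sqrt(1521 + 0)) + 10 = -2*(-14 + sqrt(1521)) + 10 = -2*(-14 + 39) + 10 = -2*25 + 10 = -50 + 10 = -40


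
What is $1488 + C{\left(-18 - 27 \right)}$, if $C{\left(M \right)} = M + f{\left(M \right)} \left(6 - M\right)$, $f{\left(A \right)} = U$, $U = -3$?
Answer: $1290$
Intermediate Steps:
$f{\left(A \right)} = -3$
$C{\left(M \right)} = -18 + 4 M$ ($C{\left(M \right)} = M - 3 \left(6 - M\right) = M + \left(-18 + 3 M\right) = -18 + 4 M$)
$1488 + C{\left(-18 - 27 \right)} = 1488 + \left(-18 + 4 \left(-18 - 27\right)\right) = 1488 + \left(-18 + 4 \left(-45\right)\right) = 1488 - 198 = 1290$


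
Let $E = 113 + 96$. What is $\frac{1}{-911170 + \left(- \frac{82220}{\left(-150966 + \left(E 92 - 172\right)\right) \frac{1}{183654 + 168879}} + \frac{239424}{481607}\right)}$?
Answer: $- \frac{2117625979}{1464199354442808} \approx -1.4463 \cdot 10^{-6}$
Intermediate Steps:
$E = 209$
$\frac{1}{-911170 + \left(- \frac{82220}{\left(-150966 + \left(E 92 - 172\right)\right) \frac{1}{183654 + 168879}} + \frac{239424}{481607}\right)} = \frac{1}{-911170 - \left(- \frac{239424}{481607} + 82220 \frac{183654 + 168879}{-150966 + \left(209 \cdot 92 - 172\right)}\right)} = \frac{1}{-911170 - \left(- \frac{239424}{481607} + \frac{82220}{\left(-150966 + \left(19228 - 172\right)\right) \frac{1}{352533}}\right)} = \frac{1}{-911170 - \left(- \frac{239424}{481607} + \frac{82220}{\left(-150966 + 19056\right) \frac{1}{352533}}\right)} = \frac{1}{-911170 - \left(- \frac{239424}{481607} + \frac{82220}{\left(-131910\right) \frac{1}{352533}}\right)} = \frac{1}{-911170 - \left(- \frac{239424}{481607} + \frac{82220}{- \frac{43970}{117511}}\right)} = \frac{1}{-911170 + \left(\left(-82220\right) \left(- \frac{117511}{43970}\right) + \frac{239424}{481607}\right)} = \frac{1}{-911170 + \left(\frac{966175442}{4397} + \frac{239424}{481607}\right)} = \frac{1}{-911170 + \frac{465317908842622}{2117625979}} = \frac{1}{- \frac{1464199354442808}{2117625979}} = - \frac{2117625979}{1464199354442808}$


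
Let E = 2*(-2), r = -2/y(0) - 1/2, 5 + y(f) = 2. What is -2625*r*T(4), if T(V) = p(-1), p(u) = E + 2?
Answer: 875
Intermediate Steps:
y(f) = -3 (y(f) = -5 + 2 = -3)
r = ⅙ (r = -2/(-3) - 1/2 = -2*(-⅓) - 1*½ = ⅔ - ½ = ⅙ ≈ 0.16667)
E = -4
p(u) = -2 (p(u) = -4 + 2 = -2)
T(V) = -2
-2625*r*T(4) = -875*(-2)/2 = -2625*(-⅓) = 875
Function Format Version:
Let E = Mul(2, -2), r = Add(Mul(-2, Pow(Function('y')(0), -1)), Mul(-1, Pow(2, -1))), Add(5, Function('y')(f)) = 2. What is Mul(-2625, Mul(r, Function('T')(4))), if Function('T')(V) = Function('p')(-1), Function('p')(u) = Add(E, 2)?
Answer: 875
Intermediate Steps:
Function('y')(f) = -3 (Function('y')(f) = Add(-5, 2) = -3)
r = Rational(1, 6) (r = Add(Mul(-2, Pow(-3, -1)), Mul(-1, Pow(2, -1))) = Add(Mul(-2, Rational(-1, 3)), Mul(-1, Rational(1, 2))) = Add(Rational(2, 3), Rational(-1, 2)) = Rational(1, 6) ≈ 0.16667)
E = -4
Function('p')(u) = -2 (Function('p')(u) = Add(-4, 2) = -2)
Function('T')(V) = -2
Mul(-2625, Mul(r, Function('T')(4))) = Mul(-2625, Mul(Rational(1, 6), -2)) = Mul(-2625, Rational(-1, 3)) = 875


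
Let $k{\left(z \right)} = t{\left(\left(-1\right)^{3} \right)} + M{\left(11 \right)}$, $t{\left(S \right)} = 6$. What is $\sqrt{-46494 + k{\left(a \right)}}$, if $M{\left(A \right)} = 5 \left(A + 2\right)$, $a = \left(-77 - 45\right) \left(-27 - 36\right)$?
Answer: $i \sqrt{46423} \approx 215.46 i$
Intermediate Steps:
$a = 7686$ ($a = \left(-122\right) \left(-63\right) = 7686$)
$M{\left(A \right)} = 10 + 5 A$ ($M{\left(A \right)} = 5 \left(2 + A\right) = 10 + 5 A$)
$k{\left(z \right)} = 71$ ($k{\left(z \right)} = 6 + \left(10 + 5 \cdot 11\right) = 6 + \left(10 + 55\right) = 6 + 65 = 71$)
$\sqrt{-46494 + k{\left(a \right)}} = \sqrt{-46494 + 71} = \sqrt{-46423} = i \sqrt{46423}$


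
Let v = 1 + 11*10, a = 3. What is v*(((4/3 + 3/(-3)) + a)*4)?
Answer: 1480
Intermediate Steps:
v = 111 (v = 1 + 110 = 111)
v*(((4/3 + 3/(-3)) + a)*4) = 111*(((4/3 + 3/(-3)) + 3)*4) = 111*(((4*(1/3) + 3*(-1/3)) + 3)*4) = 111*(((4/3 - 1) + 3)*4) = 111*((1/3 + 3)*4) = 111*((10/3)*4) = 111*(40/3) = 1480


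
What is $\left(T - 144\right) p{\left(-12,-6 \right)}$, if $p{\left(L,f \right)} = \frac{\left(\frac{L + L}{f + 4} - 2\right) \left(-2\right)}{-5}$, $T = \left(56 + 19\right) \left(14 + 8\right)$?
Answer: $6024$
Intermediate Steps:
$T = 1650$ ($T = 75 \cdot 22 = 1650$)
$p{\left(L,f \right)} = - \frac{4}{5} + \frac{4 L}{5 \left(4 + f\right)}$ ($p{\left(L,f \right)} = \left(\frac{2 L}{4 + f} - 2\right) \left(-2\right) \left(- \frac{1}{5}\right) = \left(-2 + \frac{2 L}{4 + f}\right) \left(-2\right) \left(- \frac{1}{5}\right) = \left(4 - \frac{4 L}{4 + f}\right) \left(- \frac{1}{5}\right) = - \frac{4}{5} + \frac{4 L}{5 \left(4 + f\right)}$)
$\left(T - 144\right) p{\left(-12,-6 \right)} = \left(1650 - 144\right) \frac{4 \left(-4 - 12 - -6\right)}{5 \left(4 - 6\right)} = 1506 \frac{4 \left(-4 - 12 + 6\right)}{5 \left(-2\right)} = 1506 \cdot \frac{4}{5} \left(- \frac{1}{2}\right) \left(-10\right) = 1506 \cdot 4 = 6024$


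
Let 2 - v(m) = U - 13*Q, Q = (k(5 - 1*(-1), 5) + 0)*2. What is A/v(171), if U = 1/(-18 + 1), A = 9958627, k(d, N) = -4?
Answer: -169296659/1733 ≈ -97690.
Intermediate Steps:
Q = -8 (Q = (-4 + 0)*2 = -4*2 = -8)
U = -1/17 (U = 1/(-17) = -1/17 ≈ -0.058824)
v(m) = -1733/17 (v(m) = 2 - (-1/17 - 13*(-8)) = 2 - (-1/17 + 104) = 2 - 1*1767/17 = 2 - 1767/17 = -1733/17)
A/v(171) = 9958627/(-1733/17) = 9958627*(-17/1733) = -169296659/1733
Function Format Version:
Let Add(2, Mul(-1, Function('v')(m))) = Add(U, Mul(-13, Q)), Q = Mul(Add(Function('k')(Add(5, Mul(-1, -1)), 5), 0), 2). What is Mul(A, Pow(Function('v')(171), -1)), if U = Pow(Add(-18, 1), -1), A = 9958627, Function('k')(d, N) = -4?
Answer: Rational(-169296659, 1733) ≈ -97690.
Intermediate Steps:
Q = -8 (Q = Mul(Add(-4, 0), 2) = Mul(-4, 2) = -8)
U = Rational(-1, 17) (U = Pow(-17, -1) = Rational(-1, 17) ≈ -0.058824)
Function('v')(m) = Rational(-1733, 17) (Function('v')(m) = Add(2, Mul(-1, Add(Rational(-1, 17), Mul(-13, -8)))) = Add(2, Mul(-1, Add(Rational(-1, 17), 104))) = Add(2, Mul(-1, Rational(1767, 17))) = Add(2, Rational(-1767, 17)) = Rational(-1733, 17))
Mul(A, Pow(Function('v')(171), -1)) = Mul(9958627, Pow(Rational(-1733, 17), -1)) = Mul(9958627, Rational(-17, 1733)) = Rational(-169296659, 1733)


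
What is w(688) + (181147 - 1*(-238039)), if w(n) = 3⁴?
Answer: 419267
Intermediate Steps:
w(n) = 81
w(688) + (181147 - 1*(-238039)) = 81 + (181147 - 1*(-238039)) = 81 + (181147 + 238039) = 81 + 419186 = 419267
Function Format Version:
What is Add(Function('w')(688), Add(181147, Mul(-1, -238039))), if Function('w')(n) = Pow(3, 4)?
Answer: 419267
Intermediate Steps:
Function('w')(n) = 81
Add(Function('w')(688), Add(181147, Mul(-1, -238039))) = Add(81, Add(181147, Mul(-1, -238039))) = Add(81, Add(181147, 238039)) = Add(81, 419186) = 419267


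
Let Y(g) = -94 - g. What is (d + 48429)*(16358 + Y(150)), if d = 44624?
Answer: 1499456042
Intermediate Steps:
(d + 48429)*(16358 + Y(150)) = (44624 + 48429)*(16358 + (-94 - 1*150)) = 93053*(16358 + (-94 - 150)) = 93053*(16358 - 244) = 93053*16114 = 1499456042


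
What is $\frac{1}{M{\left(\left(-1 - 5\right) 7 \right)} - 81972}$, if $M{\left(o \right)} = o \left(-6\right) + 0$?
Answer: $- \frac{1}{81720} \approx -1.2237 \cdot 10^{-5}$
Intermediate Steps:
$M{\left(o \right)} = - 6 o$ ($M{\left(o \right)} = - 6 o + 0 = - 6 o$)
$\frac{1}{M{\left(\left(-1 - 5\right) 7 \right)} - 81972} = \frac{1}{- 6 \left(-1 - 5\right) 7 - 81972} = \frac{1}{- 6 \left(\left(-6\right) 7\right) - 81972} = \frac{1}{\left(-6\right) \left(-42\right) - 81972} = \frac{1}{252 - 81972} = \frac{1}{-81720} = - \frac{1}{81720}$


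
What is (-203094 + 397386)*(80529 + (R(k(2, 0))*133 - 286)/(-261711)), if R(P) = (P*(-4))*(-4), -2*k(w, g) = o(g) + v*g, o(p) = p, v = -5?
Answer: 151658041614380/9693 ≈ 1.5646e+10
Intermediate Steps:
k(w, g) = 2*g (k(w, g) = -(g - 5*g)/2 = -(-2)*g = 2*g)
R(P) = 16*P (R(P) = -4*P*(-4) = 16*P)
(-203094 + 397386)*(80529 + (R(k(2, 0))*133 - 286)/(-261711)) = (-203094 + 397386)*(80529 + ((16*(2*0))*133 - 286)/(-261711)) = 194292*(80529 + ((16*0)*133 - 286)*(-1/261711)) = 194292*(80529 + (0*133 - 286)*(-1/261711)) = 194292*(80529 + (0 - 286)*(-1/261711)) = 194292*(80529 - 286*(-1/261711)) = 194292*(80529 + 286/261711) = 194292*(21075325405/261711) = 151658041614380/9693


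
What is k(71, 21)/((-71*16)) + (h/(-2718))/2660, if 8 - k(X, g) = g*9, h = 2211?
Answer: 54420691/342214320 ≈ 0.15903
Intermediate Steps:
k(X, g) = 8 - 9*g (k(X, g) = 8 - g*9 = 8 - 9*g)
k(71, 21)/((-71*16)) + (h/(-2718))/2660 = (8 - 9*21)/((-71*16)) + (2211/(-2718))/2660 = (8 - 189)/(-1136) + (2211*(-1/2718))*(1/2660) = -181*(-1/1136) - 737/906*1/2660 = 181/1136 - 737/2409960 = 54420691/342214320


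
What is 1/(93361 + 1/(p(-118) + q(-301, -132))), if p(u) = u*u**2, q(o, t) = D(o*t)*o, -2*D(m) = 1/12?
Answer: 39432467/3681454551563 ≈ 1.0711e-5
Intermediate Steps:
D(m) = -1/24 (D(m) = -1/2/12 = -1/2*1/12 = -1/24)
q(o, t) = -o/24
p(u) = u**3
1/(93361 + 1/(p(-118) + q(-301, -132))) = 1/(93361 + 1/((-118)**3 - 1/24*(-301))) = 1/(93361 + 1/(-1643032 + 301/24)) = 1/(93361 + 1/(-39432467/24)) = 1/(93361 - 24/39432467) = 1/(3681454551563/39432467) = 39432467/3681454551563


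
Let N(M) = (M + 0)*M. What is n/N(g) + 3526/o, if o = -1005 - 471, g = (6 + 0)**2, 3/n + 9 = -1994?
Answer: -2067097/865296 ≈ -2.3889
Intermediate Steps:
n = -3/2003 (n = 3/(-9 - 1994) = 3/(-2003) = 3*(-1/2003) = -3/2003 ≈ -0.0014978)
g = 36 (g = 6**2 = 36)
o = -1476
N(M) = M**2 (N(M) = M*M = M**2)
n/N(g) + 3526/o = -3/(2003*(36**2)) + 3526/(-1476) = -3/2003/1296 + 3526*(-1/1476) = -3/2003*1/1296 - 43/18 = -1/865296 - 43/18 = -2067097/865296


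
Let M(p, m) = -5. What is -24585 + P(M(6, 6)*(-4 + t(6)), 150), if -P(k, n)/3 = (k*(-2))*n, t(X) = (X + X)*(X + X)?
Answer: -654585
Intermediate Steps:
t(X) = 4*X**2 (t(X) = (2*X)*(2*X) = 4*X**2)
P(k, n) = 6*k*n (P(k, n) = -3*k*(-2)*n = -3*(-2*k)*n = -(-6)*k*n = 6*k*n)
-24585 + P(M(6, 6)*(-4 + t(6)), 150) = -24585 + 6*(-5*(-4 + 4*6**2))*150 = -24585 + 6*(-5*(-4 + 4*36))*150 = -24585 + 6*(-5*(-4 + 144))*150 = -24585 + 6*(-5*140)*150 = -24585 + 6*(-700)*150 = -24585 - 630000 = -654585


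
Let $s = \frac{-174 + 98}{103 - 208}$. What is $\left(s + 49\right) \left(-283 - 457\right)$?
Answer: $- \frac{772708}{21} \approx -36796.0$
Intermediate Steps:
$s = \frac{76}{105}$ ($s = - \frac{76}{-105} = \left(-76\right) \left(- \frac{1}{105}\right) = \frac{76}{105} \approx 0.72381$)
$\left(s + 49\right) \left(-283 - 457\right) = \left(\frac{76}{105} + 49\right) \left(-283 - 457\right) = \frac{5221}{105} \left(-740\right) = - \frac{772708}{21}$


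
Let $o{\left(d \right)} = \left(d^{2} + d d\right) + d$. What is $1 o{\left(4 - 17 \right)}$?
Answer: $325$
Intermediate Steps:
$o{\left(d \right)} = d + 2 d^{2}$ ($o{\left(d \right)} = \left(d^{2} + d^{2}\right) + d = 2 d^{2} + d = d + 2 d^{2}$)
$1 o{\left(4 - 17 \right)} = 1 \left(4 - 17\right) \left(1 + 2 \left(4 - 17\right)\right) = 1 \left(- 13 \left(1 + 2 \left(-13\right)\right)\right) = 1 \left(- 13 \left(1 - 26\right)\right) = 1 \left(\left(-13\right) \left(-25\right)\right) = 1 \cdot 325 = 325$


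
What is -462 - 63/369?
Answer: -18949/41 ≈ -462.17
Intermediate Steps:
-462 - 63/369 = -462 - 1*7/41 = -462 - 7/41 = -18949/41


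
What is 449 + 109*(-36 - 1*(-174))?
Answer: 15491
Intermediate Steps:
449 + 109*(-36 - 1*(-174)) = 449 + 109*(-36 + 174) = 449 + 109*138 = 449 + 15042 = 15491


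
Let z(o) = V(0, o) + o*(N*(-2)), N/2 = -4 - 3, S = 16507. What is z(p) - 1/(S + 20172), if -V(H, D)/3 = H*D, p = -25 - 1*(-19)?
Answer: -6162073/36679 ≈ -168.00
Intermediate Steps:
N = -14 (N = 2*(-4 - 3) = 2*(-7) = -14)
p = -6 (p = -25 + 19 = -6)
V(H, D) = -3*D*H (V(H, D) = -3*H*D = -3*D*H)
z(o) = 28*o (z(o) = -3*o*0 + o*(-14*(-2)) = 0 + o*28 = 0 + 28*o = 28*o)
z(p) - 1/(S + 20172) = 28*(-6) - 1/(16507 + 20172) = -168 - 1/36679 = -6162073/36679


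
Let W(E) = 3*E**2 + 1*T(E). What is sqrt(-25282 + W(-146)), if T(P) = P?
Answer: 6*sqrt(1070) ≈ 196.27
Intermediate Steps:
W(E) = E + 3*E**2 (W(E) = 3*E**2 + 1*E = 3*E**2 + E = E + 3*E**2)
sqrt(-25282 + W(-146)) = sqrt(-25282 - 146*(1 + 3*(-146))) = sqrt(-25282 - 146*(1 - 438)) = sqrt(-25282 - 146*(-437)) = sqrt(-25282 + 63802) = sqrt(38520) = 6*sqrt(1070)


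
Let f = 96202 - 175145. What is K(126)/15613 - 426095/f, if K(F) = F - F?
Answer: 426095/78943 ≈ 5.3975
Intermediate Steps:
f = -78943
K(F) = 0
K(126)/15613 - 426095/f = 0/15613 - 426095/(-78943) = 0*(1/15613) - 426095*(-1/78943) = 0 + 426095/78943 = 426095/78943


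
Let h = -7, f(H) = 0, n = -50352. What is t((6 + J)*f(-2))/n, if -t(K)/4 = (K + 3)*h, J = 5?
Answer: -7/4196 ≈ -0.0016683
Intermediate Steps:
t(K) = 84 + 28*K (t(K) = -4*(K + 3)*(-7) = -4*(3 + K)*(-7) = -4*(-21 - 7*K) = 84 + 28*K)
t((6 + J)*f(-2))/n = (84 + 28*((6 + 5)*0))/(-50352) = (84 + 28*(11*0))*(-1/50352) = (84 + 28*0)*(-1/50352) = (84 + 0)*(-1/50352) = 84*(-1/50352) = -7/4196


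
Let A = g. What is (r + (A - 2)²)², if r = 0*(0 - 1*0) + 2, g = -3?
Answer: 729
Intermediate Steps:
A = -3
r = 2 (r = 0*(0 + 0) + 2 = 0*0 + 2 = 0 + 2 = 2)
(r + (A - 2)²)² = (2 + (-3 - 2)²)² = (2 + (-5)²)² = (2 + 25)² = 27² = 729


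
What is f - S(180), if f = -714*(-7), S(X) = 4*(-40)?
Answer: 5158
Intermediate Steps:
S(X) = -160
f = 4998
f - S(180) = 4998 - 1*(-160) = 4998 + 160 = 5158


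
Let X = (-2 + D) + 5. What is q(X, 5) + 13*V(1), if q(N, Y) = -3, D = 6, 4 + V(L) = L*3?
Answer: -16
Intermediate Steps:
V(L) = -4 + 3*L (V(L) = -4 + L*3 = -4 + 3*L)
X = 9 (X = (-2 + 6) + 5 = 4 + 5 = 9)
q(X, 5) + 13*V(1) = -3 + 13*(-4 + 3*1) = -3 + 13*(-4 + 3) = -3 + 13*(-1) = -3 - 13 = -16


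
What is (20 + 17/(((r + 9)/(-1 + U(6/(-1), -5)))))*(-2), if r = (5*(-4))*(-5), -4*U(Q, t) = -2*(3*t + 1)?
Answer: -4088/109 ≈ -37.505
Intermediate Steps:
U(Q, t) = ½ + 3*t/2 (U(Q, t) = -(-1)*(3*t + 1)/2 = -(-1)*(1 + 3*t)/2 = -(-2 - 6*t)/4 = ½ + 3*t/2)
r = 100 (r = -20*(-5) = 100)
(20 + 17/(((r + 9)/(-1 + U(6/(-1), -5)))))*(-2) = (20 + 17/(((100 + 9)/(-1 + (½ + (3/2)*(-5))))))*(-2) = (20 + 17/((109/(-1 + (½ - 15/2)))))*(-2) = (20 + 17/((109/(-1 - 7))))*(-2) = (20 + 17/((109/(-8))))*(-2) = (20 + 17/((109*(-⅛))))*(-2) = (20 + 17/(-109/8))*(-2) = (20 + 17*(-8/109))*(-2) = (20 - 136/109)*(-2) = (2044/109)*(-2) = -4088/109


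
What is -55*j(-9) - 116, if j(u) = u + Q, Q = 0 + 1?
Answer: 324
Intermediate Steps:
Q = 1
j(u) = 1 + u (j(u) = u + 1 = 1 + u)
-55*j(-9) - 116 = -55*(1 - 9) - 116 = -55*(-8) - 116 = 440 - 116 = 324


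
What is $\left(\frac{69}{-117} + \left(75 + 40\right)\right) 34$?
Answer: $\frac{151708}{39} \approx 3889.9$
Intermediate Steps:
$\left(\frac{69}{-117} + \left(75 + 40\right)\right) 34 = \left(69 \left(- \frac{1}{117}\right) + 115\right) 34 = \left(- \frac{23}{39} + 115\right) 34 = \frac{4462}{39} \cdot 34 = \frac{151708}{39}$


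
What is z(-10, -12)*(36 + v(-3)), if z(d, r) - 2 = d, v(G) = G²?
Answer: -360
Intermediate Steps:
z(d, r) = 2 + d
z(-10, -12)*(36 + v(-3)) = (2 - 10)*(36 + (-3)²) = -8*(36 + 9) = -8*45 = -360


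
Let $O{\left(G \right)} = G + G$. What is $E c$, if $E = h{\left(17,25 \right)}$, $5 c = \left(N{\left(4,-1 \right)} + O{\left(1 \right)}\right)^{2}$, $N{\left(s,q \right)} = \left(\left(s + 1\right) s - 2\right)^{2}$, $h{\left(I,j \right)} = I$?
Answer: $\frac{1806692}{5} \approx 3.6134 \cdot 10^{5}$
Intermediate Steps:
$O{\left(G \right)} = 2 G$
$N{\left(s,q \right)} = \left(-2 + s \left(1 + s\right)\right)^{2}$ ($N{\left(s,q \right)} = \left(\left(1 + s\right) s - 2\right)^{2} = \left(s \left(1 + s\right) - 2\right)^{2} = \left(-2 + s \left(1 + s\right)\right)^{2}$)
$c = \frac{106276}{5}$ ($c = \frac{\left(\left(-2 + 4 + 4^{2}\right)^{2} + 2 \cdot 1\right)^{2}}{5} = \frac{\left(\left(-2 + 4 + 16\right)^{2} + 2\right)^{2}}{5} = \frac{\left(18^{2} + 2\right)^{2}}{5} = \frac{\left(324 + 2\right)^{2}}{5} = \frac{326^{2}}{5} = \frac{1}{5} \cdot 106276 = \frac{106276}{5} \approx 21255.0$)
$E = 17$
$E c = 17 \cdot \frac{106276}{5} = \frac{1806692}{5}$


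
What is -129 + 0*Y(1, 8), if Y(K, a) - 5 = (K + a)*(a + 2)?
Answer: -129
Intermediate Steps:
Y(K, a) = 5 + (2 + a)*(K + a) (Y(K, a) = 5 + (K + a)*(a + 2) = 5 + (K + a)*(2 + a) = 5 + (2 + a)*(K + a))
-129 + 0*Y(1, 8) = -129 + 0*(5 + 8² + 2*1 + 2*8 + 1*8) = -129 + 0*(5 + 64 + 2 + 16 + 8) = -129 + 0*95 = -129 + 0 = -129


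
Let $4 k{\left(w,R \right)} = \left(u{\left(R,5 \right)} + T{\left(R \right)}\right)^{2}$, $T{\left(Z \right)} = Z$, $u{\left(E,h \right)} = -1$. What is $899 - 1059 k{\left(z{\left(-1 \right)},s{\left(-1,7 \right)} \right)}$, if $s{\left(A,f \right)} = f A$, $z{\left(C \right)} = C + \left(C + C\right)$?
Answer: $-16045$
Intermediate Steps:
$z{\left(C \right)} = 3 C$ ($z{\left(C \right)} = C + 2 C = 3 C$)
$s{\left(A,f \right)} = A f$
$k{\left(w,R \right)} = \frac{\left(-1 + R\right)^{2}}{4}$
$899 - 1059 k{\left(z{\left(-1 \right)},s{\left(-1,7 \right)} \right)} = 899 - 1059 \frac{\left(-1 - 7\right)^{2}}{4} = 899 - 1059 \frac{\left(-8\right)^{2}}{4} = 899 - 1059 \cdot \frac{1}{4} \cdot 64 = 899 - 16944 = -16045$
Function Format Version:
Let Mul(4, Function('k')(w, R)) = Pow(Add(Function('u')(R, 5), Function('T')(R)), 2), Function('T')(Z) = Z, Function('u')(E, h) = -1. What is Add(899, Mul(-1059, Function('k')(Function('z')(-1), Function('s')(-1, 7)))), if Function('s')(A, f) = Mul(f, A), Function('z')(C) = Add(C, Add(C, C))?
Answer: -16045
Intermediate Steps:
Function('z')(C) = Mul(3, C) (Function('z')(C) = Add(C, Mul(2, C)) = Mul(3, C))
Function('s')(A, f) = Mul(A, f)
Function('k')(w, R) = Mul(Rational(1, 4), Pow(Add(-1, R), 2))
Add(899, Mul(-1059, Function('k')(Function('z')(-1), Function('s')(-1, 7)))) = Add(899, Mul(-1059, Mul(Rational(1, 4), Pow(Add(-1, Mul(-1, 7)), 2)))) = Add(899, Mul(-1059, Mul(Rational(1, 4), Pow(Add(-1, -7), 2)))) = Add(899, Mul(-1059, Mul(Rational(1, 4), Pow(-8, 2)))) = Add(899, Mul(-1059, Mul(Rational(1, 4), 64))) = Add(899, Mul(-1059, 16)) = Add(899, -16944) = -16045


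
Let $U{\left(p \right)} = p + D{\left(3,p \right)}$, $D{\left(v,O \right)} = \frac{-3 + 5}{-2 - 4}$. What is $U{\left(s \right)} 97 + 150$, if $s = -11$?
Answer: $- \frac{2848}{3} \approx -949.33$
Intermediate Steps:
$D{\left(v,O \right)} = - \frac{1}{3}$ ($D{\left(v,O \right)} = \frac{2}{-6} = 2 \left(- \frac{1}{6}\right) = - \frac{1}{3}$)
$U{\left(p \right)} = - \frac{1}{3} + p$ ($U{\left(p \right)} = p - \frac{1}{3} = - \frac{1}{3} + p$)
$U{\left(s \right)} 97 + 150 = \left(- \frac{1}{3} - 11\right) 97 + 150 = \left(- \frac{34}{3}\right) 97 + 150 = - \frac{3298}{3} + 150 = - \frac{2848}{3}$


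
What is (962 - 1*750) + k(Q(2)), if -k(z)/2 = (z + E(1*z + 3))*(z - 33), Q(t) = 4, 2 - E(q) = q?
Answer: 154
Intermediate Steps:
E(q) = 2 - q
k(z) = -66 + 2*z (k(z) = -2*(z + (2 - (1*z + 3)))*(z - 33) = -2*(z + (2 - (z + 3)))*(-33 + z) = -2*(z + (2 - (3 + z)))*(-33 + z) = -2*(z + (2 + (-3 - z)))*(-33 + z) = -2*(z + (-1 - z))*(-33 + z) = -(-2)*(-33 + z) = -2*(33 - z) = -66 + 2*z)
(962 - 1*750) + k(Q(2)) = (962 - 1*750) + (-66 + 2*4) = (962 - 750) + (-66 + 8) = 212 - 58 = 154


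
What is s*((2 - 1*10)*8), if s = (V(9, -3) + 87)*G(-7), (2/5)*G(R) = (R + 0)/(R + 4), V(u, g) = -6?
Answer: -30240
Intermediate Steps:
G(R) = 5*R/(2*(4 + R)) (G(R) = 5*((R + 0)/(R + 4))/2 = 5*(R/(4 + R))/2 = 5*R/(2*(4 + R)))
s = 945/2 (s = (-6 + 87)*((5/2)*(-7)/(4 - 7)) = 81*((5/2)*(-7)/(-3)) = 81*((5/2)*(-7)*(-⅓)) = 81*(35/6) = 945/2 ≈ 472.50)
s*((2 - 1*10)*8) = 945*((2 - 1*10)*8)/2 = 945*((2 - 10)*8)/2 = 945*(-8*8)/2 = (945/2)*(-64) = -30240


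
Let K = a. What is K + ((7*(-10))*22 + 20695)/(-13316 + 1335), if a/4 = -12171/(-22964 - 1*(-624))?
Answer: 38840076/66913885 ≈ 0.58045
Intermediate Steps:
a = 12171/5585 (a = 4*(-12171/(-22964 - 1*(-624))) = 4*(-12171/(-22964 + 624)) = 4*(-12171/(-22340)) = 4*(-12171*(-1/22340)) = 4*(12171/22340) = 12171/5585 ≈ 2.1792)
K = 12171/5585 ≈ 2.1792
K + ((7*(-10))*22 + 20695)/(-13316 + 1335) = 12171/5585 + ((7*(-10))*22 + 20695)/(-13316 + 1335) = 12171/5585 + (-70*22 + 20695)/(-11981) = 12171/5585 + (-1540 + 20695)*(-1/11981) = 12171/5585 + 19155*(-1/11981) = 12171/5585 - 19155/11981 = 38840076/66913885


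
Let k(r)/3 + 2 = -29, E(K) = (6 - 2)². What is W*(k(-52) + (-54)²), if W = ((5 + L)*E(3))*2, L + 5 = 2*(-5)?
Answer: -903360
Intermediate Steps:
L = -15 (L = -5 + 2*(-5) = -5 - 10 = -15)
E(K) = 16 (E(K) = 4² = 16)
k(r) = -93 (k(r) = -6 + 3*(-29) = -6 - 87 = -93)
W = -320 (W = ((5 - 15)*16)*2 = -10*16*2 = -160*2 = -320)
W*(k(-52) + (-54)²) = -320*(-93 + (-54)²) = -320*(-93 + 2916) = -320*2823 = -903360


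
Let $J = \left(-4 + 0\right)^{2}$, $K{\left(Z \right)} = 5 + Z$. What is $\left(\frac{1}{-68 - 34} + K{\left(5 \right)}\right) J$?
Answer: $\frac{8152}{51} \approx 159.84$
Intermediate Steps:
$J = 16$ ($J = \left(-4\right)^{2} = 16$)
$\left(\frac{1}{-68 - 34} + K{\left(5 \right)}\right) J = \left(\frac{1}{-68 - 34} + \left(5 + 5\right)\right) 16 = \left(\frac{1}{-102} + 10\right) 16 = \left(- \frac{1}{102} + 10\right) 16 = \frac{1019}{102} \cdot 16 = \frac{8152}{51}$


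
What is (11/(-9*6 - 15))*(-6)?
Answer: 22/23 ≈ 0.95652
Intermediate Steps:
(11/(-9*6 - 15))*(-6) = (11/(-54 - 15))*(-6) = (11/(-69))*(-6) = (11*(-1/69))*(-6) = -11/69*(-6) = 22/23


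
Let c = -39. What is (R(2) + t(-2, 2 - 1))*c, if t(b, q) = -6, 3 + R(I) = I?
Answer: 273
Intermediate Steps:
R(I) = -3 + I
(R(2) + t(-2, 2 - 1))*c = ((-3 + 2) - 6)*(-39) = (-1 - 6)*(-39) = -7*(-39) = 273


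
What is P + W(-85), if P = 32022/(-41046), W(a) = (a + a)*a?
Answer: 98847113/6841 ≈ 14449.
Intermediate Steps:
W(a) = 2*a² (W(a) = (2*a)*a = 2*a²)
P = -5337/6841 (P = 32022*(-1/41046) = -5337/6841 ≈ -0.78015)
P + W(-85) = -5337/6841 + 2*(-85)² = -5337/6841 + 2*7225 = -5337/6841 + 14450 = 98847113/6841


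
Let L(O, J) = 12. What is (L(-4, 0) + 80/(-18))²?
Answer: 4624/81 ≈ 57.086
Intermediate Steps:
(L(-4, 0) + 80/(-18))² = (12 + 80/(-18))² = (12 + 80*(-1/18))² = (12 - 40/9)² = (68/9)² = 4624/81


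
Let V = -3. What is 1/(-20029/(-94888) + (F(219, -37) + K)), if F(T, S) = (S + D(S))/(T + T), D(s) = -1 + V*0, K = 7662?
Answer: 20780472/159222559943 ≈ 0.00013051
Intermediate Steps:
D(s) = -1 (D(s) = -1 - 3*0 = -1 + 0 = -1)
F(T, S) = (-1 + S)/(2*T) (F(T, S) = (S - 1)/(T + T) = (-1 + S)/((2*T)) = (-1 + S)*(1/(2*T)) = (-1 + S)/(2*T))
1/(-20029/(-94888) + (F(219, -37) + K)) = 1/(-20029/(-94888) + ((½)*(-1 - 37)/219 + 7662)) = 1/(-20029*(-1/94888) + ((½)*(1/219)*(-38) + 7662)) = 1/(20029/94888 + (-19/219 + 7662)) = 1/(20029/94888 + 1677959/219) = 1/(159222559943/20780472) = 20780472/159222559943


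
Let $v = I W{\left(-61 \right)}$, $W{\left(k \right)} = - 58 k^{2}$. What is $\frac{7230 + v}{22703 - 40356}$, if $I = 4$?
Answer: $\frac{856042}{17653} \approx 48.493$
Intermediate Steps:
$v = -863272$ ($v = 4 \left(- 58 \left(-61\right)^{2}\right) = 4 \left(\left(-58\right) 3721\right) = 4 \left(-215818\right) = -863272$)
$\frac{7230 + v}{22703 - 40356} = \frac{7230 - 863272}{22703 - 40356} = - \frac{856042}{-17653} = \left(-856042\right) \left(- \frac{1}{17653}\right) = \frac{856042}{17653}$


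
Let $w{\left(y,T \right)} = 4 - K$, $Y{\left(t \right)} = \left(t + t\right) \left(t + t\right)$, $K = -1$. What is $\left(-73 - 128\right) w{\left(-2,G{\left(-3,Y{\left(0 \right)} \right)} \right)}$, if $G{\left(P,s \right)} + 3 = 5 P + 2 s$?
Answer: $-1005$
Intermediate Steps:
$Y{\left(t \right)} = 4 t^{2}$ ($Y{\left(t \right)} = 2 t 2 t = 4 t^{2}$)
$G{\left(P,s \right)} = -3 + 2 s + 5 P$ ($G{\left(P,s \right)} = -3 + \left(5 P + 2 s\right) = -3 + \left(2 s + 5 P\right) = -3 + 2 s + 5 P$)
$w{\left(y,T \right)} = 5$ ($w{\left(y,T \right)} = 4 - -1 = 4 + 1 = 5$)
$\left(-73 - 128\right) w{\left(-2,G{\left(-3,Y{\left(0 \right)} \right)} \right)} = \left(-73 - 128\right) 5 = \left(-201\right) 5 = -1005$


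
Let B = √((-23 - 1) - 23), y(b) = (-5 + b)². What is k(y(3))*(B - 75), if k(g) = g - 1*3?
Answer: -75 + I*√47 ≈ -75.0 + 6.8557*I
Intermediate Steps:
B = I*√47 (B = √(-24 - 23) = √(-47) = I*√47 ≈ 6.8557*I)
k(g) = -3 + g (k(g) = g - 3 = -3 + g)
k(y(3))*(B - 75) = (-3 + (-5 + 3)²)*(I*√47 - 75) = (-3 + (-2)²)*(-75 + I*√47) = (-3 + 4)*(-75 + I*√47) = 1*(-75 + I*√47) = -75 + I*√47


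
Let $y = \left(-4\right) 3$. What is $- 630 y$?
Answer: $7560$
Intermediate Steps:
$y = -12$
$- 630 y = \left(-630\right) \left(-12\right) = 7560$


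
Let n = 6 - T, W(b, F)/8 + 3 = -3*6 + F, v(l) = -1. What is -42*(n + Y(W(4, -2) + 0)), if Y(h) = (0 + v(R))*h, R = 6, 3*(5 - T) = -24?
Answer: -7434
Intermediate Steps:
T = 13 (T = 5 - 1/3*(-24) = 5 + 8 = 13)
W(b, F) = -168 + 8*F (W(b, F) = -24 + 8*(-3*6 + F) = -24 + 8*(-18 + F) = -24 + (-144 + 8*F) = -168 + 8*F)
n = -7 (n = 6 - 1*13 = 6 - 13 = -7)
Y(h) = -h (Y(h) = (0 - 1)*h = -h)
-42*(n + Y(W(4, -2) + 0)) = -42*(-7 - ((-168 + 8*(-2)) + 0)) = -42*(-7 - ((-168 - 16) + 0)) = -42*(-7 - (-184 + 0)) = -42*(-7 - 1*(-184)) = -42*(-7 + 184) = -42*177 = -7434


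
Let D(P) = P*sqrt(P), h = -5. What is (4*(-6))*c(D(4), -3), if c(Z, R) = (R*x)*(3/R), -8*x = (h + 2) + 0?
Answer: -27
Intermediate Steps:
x = 3/8 (x = -((-5 + 2) + 0)/8 = -(-3 + 0)/8 = -1/8*(-3) = 3/8 ≈ 0.37500)
D(P) = P**(3/2)
c(Z, R) = 9/8 (c(Z, R) = (R*(3/8))*(3/R) = (3*R/8)*(3/R) = 9/8)
(4*(-6))*c(D(4), -3) = (4*(-6))*(9/8) = -24*9/8 = -27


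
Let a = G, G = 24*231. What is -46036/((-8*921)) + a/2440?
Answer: 4786751/561810 ≈ 8.5202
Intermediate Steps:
G = 5544
a = 5544
-46036/((-8*921)) + a/2440 = -46036/((-8*921)) + 5544/2440 = -46036/(-7368) + 5544*(1/2440) = -46036*(-1/7368) + 693/305 = 11509/1842 + 693/305 = 4786751/561810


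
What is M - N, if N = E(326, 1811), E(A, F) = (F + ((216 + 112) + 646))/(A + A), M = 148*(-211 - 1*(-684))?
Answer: 45639823/652 ≈ 70000.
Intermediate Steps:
M = 70004 (M = 148*(-211 + 684) = 148*473 = 70004)
E(A, F) = (974 + F)/(2*A) (E(A, F) = (F + (328 + 646))/((2*A)) = (F + 974)*(1/(2*A)) = (974 + F)*(1/(2*A)) = (974 + F)/(2*A))
N = 2785/652 (N = (½)*(974 + 1811)/326 = (½)*(1/326)*2785 = 2785/652 ≈ 4.2715)
M - N = 70004 - 1*2785/652 = 70004 - 2785/652 = 45639823/652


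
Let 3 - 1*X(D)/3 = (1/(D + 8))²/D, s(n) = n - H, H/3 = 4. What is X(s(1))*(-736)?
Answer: -219328/33 ≈ -6646.3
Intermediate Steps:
H = 12 (H = 3*4 = 12)
s(n) = -12 + n (s(n) = n - 1*12 = n - 12 = -12 + n)
X(D) = 9 - 3/(D*(8 + D)²) (X(D) = 9 - 3*(1/(D + 8))²/D = 9 - 3*(1/(8 + D))²/D = 9 - 3/((8 + D)²*D) = 9 - 3/(D*(8 + D)²))
X(s(1))*(-736) = (9 - 3/((-12 + 1)*(8 + (-12 + 1))²))*(-736) = (9 - 3/(-11*(8 - 11)²))*(-736) = (9 - 3*(-1/11)/(-3)²)*(-736) = (9 - 3*(-1/11)*⅑)*(-736) = (9 + 1/33)*(-736) = (298/33)*(-736) = -219328/33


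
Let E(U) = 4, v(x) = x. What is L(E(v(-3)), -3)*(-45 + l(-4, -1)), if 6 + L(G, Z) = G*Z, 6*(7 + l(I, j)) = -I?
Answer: 924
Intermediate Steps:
l(I, j) = -7 - I/6 (l(I, j) = -7 + (-I)/6 = -7 - I/6)
L(G, Z) = -6 + G*Z
L(E(v(-3)), -3)*(-45 + l(-4, -1)) = (-6 + 4*(-3))*(-45 + (-7 - ⅙*(-4))) = (-6 - 12)*(-45 + (-7 + ⅔)) = -18*(-45 - 19/3) = -18*(-154/3) = 924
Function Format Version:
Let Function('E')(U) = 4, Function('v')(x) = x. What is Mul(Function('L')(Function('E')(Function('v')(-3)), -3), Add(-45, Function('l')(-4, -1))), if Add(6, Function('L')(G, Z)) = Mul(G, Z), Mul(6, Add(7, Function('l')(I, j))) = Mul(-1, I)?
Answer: 924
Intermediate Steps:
Function('l')(I, j) = Add(-7, Mul(Rational(-1, 6), I)) (Function('l')(I, j) = Add(-7, Mul(Rational(1, 6), Mul(-1, I))) = Add(-7, Mul(Rational(-1, 6), I)))
Function('L')(G, Z) = Add(-6, Mul(G, Z))
Mul(Function('L')(Function('E')(Function('v')(-3)), -3), Add(-45, Function('l')(-4, -1))) = Mul(Add(-6, Mul(4, -3)), Add(-45, Add(-7, Mul(Rational(-1, 6), -4)))) = Mul(Add(-6, -12), Add(-45, Add(-7, Rational(2, 3)))) = Mul(-18, Add(-45, Rational(-19, 3))) = Mul(-18, Rational(-154, 3)) = 924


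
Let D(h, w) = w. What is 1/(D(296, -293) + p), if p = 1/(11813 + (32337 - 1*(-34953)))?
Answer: -79103/23177178 ≈ -0.0034130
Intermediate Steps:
p = 1/79103 (p = 1/(11813 + (32337 + 34953)) = 1/(11813 + 67290) = 1/79103 ≈ 1.2642e-5)
1/(D(296, -293) + p) = 1/(-293 + 1/79103) = 1/(-23177178/79103) = -79103/23177178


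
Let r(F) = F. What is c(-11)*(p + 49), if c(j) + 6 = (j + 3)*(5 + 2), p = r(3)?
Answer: -3224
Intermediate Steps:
p = 3
c(j) = 15 + 7*j (c(j) = -6 + (j + 3)*(5 + 2) = -6 + (3 + j)*7 = -6 + (21 + 7*j) = 15 + 7*j)
c(-11)*(p + 49) = (15 + 7*(-11))*(3 + 49) = (15 - 77)*52 = -62*52 = -3224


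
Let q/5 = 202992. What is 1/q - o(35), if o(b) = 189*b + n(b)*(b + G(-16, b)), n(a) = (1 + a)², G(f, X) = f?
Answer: -31706335439/1014960 ≈ -31239.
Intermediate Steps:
q = 1014960 (q = 5*202992 = 1014960)
o(b) = 189*b + (1 + b)²*(-16 + b) (o(b) = 189*b + (1 + b)²*(b - 16) = 189*b + (1 + b)²*(-16 + b))
1/q - o(35) = 1/1014960 - (-16 + 35³ - 14*35² + 158*35) = 1/1014960 - (-16 + 42875 - 14*1225 + 5530) = 1/1014960 - (-16 + 42875 - 17150 + 5530) = 1/1014960 - 1*31239 = 1/1014960 - 31239 = -31706335439/1014960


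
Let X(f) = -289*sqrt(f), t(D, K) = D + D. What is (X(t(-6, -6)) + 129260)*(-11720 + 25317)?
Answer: 1757548220 - 7859066*I*sqrt(3) ≈ 1.7575e+9 - 1.3612e+7*I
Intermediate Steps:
t(D, K) = 2*D
(X(t(-6, -6)) + 129260)*(-11720 + 25317) = (-289*2*I*sqrt(3) + 129260)*(-11720 + 25317) = (-578*I*sqrt(3) + 129260)*13597 = (129260 - 578*I*sqrt(3))*13597 = 1757548220 - 7859066*I*sqrt(3)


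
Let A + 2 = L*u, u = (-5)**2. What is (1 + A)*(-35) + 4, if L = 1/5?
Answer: -136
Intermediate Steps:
u = 25
L = 1/5 (L = 1*(1/5) = 1/5 ≈ 0.20000)
A = 3 (A = -2 + (1/5)*25 = -2 + 5 = 3)
(1 + A)*(-35) + 4 = (1 + 3)*(-35) + 4 = 4*(-35) + 4 = -140 + 4 = -136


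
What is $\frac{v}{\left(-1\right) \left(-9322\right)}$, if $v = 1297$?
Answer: $\frac{1297}{9322} \approx 0.13913$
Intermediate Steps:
$\frac{v}{\left(-1\right) \left(-9322\right)} = \frac{1297}{\left(-1\right) \left(-9322\right)} = \frac{1297}{9322}$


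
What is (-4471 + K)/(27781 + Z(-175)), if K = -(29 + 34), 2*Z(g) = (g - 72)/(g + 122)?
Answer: -480604/2945033 ≈ -0.16319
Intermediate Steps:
Z(g) = (-72 + g)/(2*(122 + g)) (Z(g) = ((g - 72)/(g + 122))/2 = ((-72 + g)/(122 + g))/2 = (-72 + g)/(2*(122 + g)))
K = -63 (K = -1*63 = -63)
(-4471 + K)/(27781 + Z(-175)) = (-4471 - 63)/(27781 + (-72 - 175)/(2*(122 - 175))) = -4534/(27781 + (1/2)*(-247)/(-53)) = -4534/(27781 + (1/2)*(-1/53)*(-247)) = -4534/(27781 + 247/106) = -4534/2945033/106 = -4534*106/2945033 = -480604/2945033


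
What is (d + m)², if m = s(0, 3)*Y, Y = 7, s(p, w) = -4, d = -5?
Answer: 1089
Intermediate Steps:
m = -28 (m = -4*7 = -28)
(d + m)² = (-5 - 28)² = (-33)² = 1089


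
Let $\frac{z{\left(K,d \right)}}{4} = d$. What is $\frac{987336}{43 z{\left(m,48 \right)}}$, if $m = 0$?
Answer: $\frac{41139}{344} \approx 119.59$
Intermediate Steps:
$z{\left(K,d \right)} = 4 d$
$\frac{987336}{43 z{\left(m,48 \right)}} = \frac{987336}{43 \cdot 4 \cdot 48} = \frac{987336}{43 \cdot 192} = \frac{987336}{8256} = 987336 \cdot \frac{1}{8256} = \frac{41139}{344}$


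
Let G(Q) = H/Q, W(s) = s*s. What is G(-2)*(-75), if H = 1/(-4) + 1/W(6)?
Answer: -25/3 ≈ -8.3333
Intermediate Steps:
W(s) = s²
H = -2/9 (H = 1/(-4) + 1/(6²) = 1*(-¼) + 1/36 = -¼ + 1/36 = -2/9 ≈ -0.22222)
G(Q) = -2/(9*Q)
G(-2)*(-75) = -2/9/(-2)*(-75) = -2/9*(-½)*(-75) = (⅑)*(-75) = -25/3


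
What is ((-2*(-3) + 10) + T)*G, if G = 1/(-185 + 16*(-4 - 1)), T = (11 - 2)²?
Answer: -97/265 ≈ -0.36604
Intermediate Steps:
T = 81 (T = 9² = 81)
G = -1/265 (G = 1/(-185 + 16*(-5)) = 1/(-185 - 80) = 1/(-265) = -1/265 ≈ -0.0037736)
((-2*(-3) + 10) + T)*G = ((-2*(-3) + 10) + 81)*(-1/265) = ((6 + 10) + 81)*(-1/265) = (16 + 81)*(-1/265) = 97*(-1/265) = -97/265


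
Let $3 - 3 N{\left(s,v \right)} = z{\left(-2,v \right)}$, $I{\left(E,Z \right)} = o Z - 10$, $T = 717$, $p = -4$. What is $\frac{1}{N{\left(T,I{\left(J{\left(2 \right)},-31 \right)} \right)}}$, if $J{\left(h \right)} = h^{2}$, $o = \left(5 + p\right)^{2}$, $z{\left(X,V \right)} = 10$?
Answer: $- \frac{3}{7} \approx -0.42857$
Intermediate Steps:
$o = 1$ ($o = \left(5 - 4\right)^{2} = 1^{2} = 1$)
$I{\left(E,Z \right)} = -10 + Z$ ($I{\left(E,Z \right)} = 1 Z - 10 = Z - 10 = -10 + Z$)
$N{\left(s,v \right)} = - \frac{7}{3}$ ($N{\left(s,v \right)} = 1 - \frac{10}{3} = - \frac{7}{3}$)
$\frac{1}{N{\left(T,I{\left(J{\left(2 \right)},-31 \right)} \right)}} = \frac{1}{- \frac{7}{3}} = - \frac{3}{7}$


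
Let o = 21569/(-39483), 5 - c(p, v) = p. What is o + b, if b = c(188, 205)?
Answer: -7246958/39483 ≈ -183.55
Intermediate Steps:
c(p, v) = 5 - p
b = -183 (b = 5 - 1*188 = 5 - 188 = -183)
o = -21569/39483 (o = 21569*(-1/39483) = -21569/39483 ≈ -0.54629)
o + b = -21569/39483 - 183 = -7246958/39483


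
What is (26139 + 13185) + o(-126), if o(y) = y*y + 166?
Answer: 55366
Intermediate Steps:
o(y) = 166 + y² (o(y) = y² + 166 = 166 + y²)
(26139 + 13185) + o(-126) = (26139 + 13185) + (166 + (-126)²) = 39324 + (166 + 15876) = 39324 + 16042 = 55366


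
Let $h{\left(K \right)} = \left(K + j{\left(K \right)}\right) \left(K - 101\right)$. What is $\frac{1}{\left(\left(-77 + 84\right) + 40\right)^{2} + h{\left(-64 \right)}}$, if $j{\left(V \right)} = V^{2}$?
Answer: $- \frac{1}{663071} \approx -1.5081 \cdot 10^{-6}$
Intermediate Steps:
$h{\left(K \right)} = \left(-101 + K\right) \left(K + K^{2}\right)$ ($h{\left(K \right)} = \left(K + K^{2}\right) \left(K - 101\right) = \left(K + K^{2}\right) \left(-101 + K\right) = \left(-101 + K\right) \left(K + K^{2}\right)$)
$\frac{1}{\left(\left(-77 + 84\right) + 40\right)^{2} + h{\left(-64 \right)}} = \frac{1}{\left(\left(-77 + 84\right) + 40\right)^{2} - 64 \left(-101 + \left(-64\right)^{2} - -6400\right)} = \frac{1}{\left(7 + 40\right)^{2} - 64 \left(-101 + 4096 + 6400\right)} = \frac{1}{47^{2} - 665280} = \frac{1}{2209 - 665280} = \frac{1}{-663071} = - \frac{1}{663071}$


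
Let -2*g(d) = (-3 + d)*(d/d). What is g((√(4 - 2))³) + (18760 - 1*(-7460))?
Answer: 52443/2 - √2 ≈ 26220.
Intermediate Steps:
g(d) = 3/2 - d/2 (g(d) = -(-3 + d)*d/d/2 = -(-3 + d)/2 = 3/2 - d/2)
g((√(4 - 2))³) + (18760 - 1*(-7460)) = (3/2 - (4 - 2)^(3/2)/2) + (18760 - 1*(-7460)) = (3/2 - 2*√2/2) + (18760 + 7460) = (3/2 - √2) + 26220 = 52443/2 - √2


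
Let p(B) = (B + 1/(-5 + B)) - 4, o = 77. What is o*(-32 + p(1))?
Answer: -10857/4 ≈ -2714.3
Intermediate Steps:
p(B) = -4 + B + 1/(-5 + B)
o*(-32 + p(1)) = 77*(-32 + (21 + 1² - 9*1)/(-5 + 1)) = 77*(-32 + (21 + 1 - 9)/(-4)) = 77*(-32 - ¼*13) = 77*(-32 - 13/4) = 77*(-141/4) = -10857/4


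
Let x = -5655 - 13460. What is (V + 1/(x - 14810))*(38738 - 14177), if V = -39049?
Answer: -32536873463886/33925 ≈ -9.5908e+8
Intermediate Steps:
x = -19115
(V + 1/(x - 14810))*(38738 - 14177) = (-39049 + 1/(-19115 - 14810))*(38738 - 14177) = (-39049 + 1/(-33925))*24561 = (-39049 - 1/33925)*24561 = -1324737326/33925*24561 = -32536873463886/33925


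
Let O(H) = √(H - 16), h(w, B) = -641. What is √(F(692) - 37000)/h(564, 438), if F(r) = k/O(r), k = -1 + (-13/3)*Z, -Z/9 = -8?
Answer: -11*I*√206778/16666 ≈ -0.30013*I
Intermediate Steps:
Z = 72 (Z = -9*(-8) = 72)
k = -313 (k = -1 - 13/3*72 = -1 - 312 = -313)
O(H) = √(-16 + H)
F(r) = -313/√(-16 + r)
√(F(692) - 37000)/h(564, 438) = √(-313/√(-16 + 692) - 37000)/(-641) = √(-313/√676 - 37000)*(-1/641) = √(-313*1/26 - 37000)*(-1/641) = √(-313/26 - 37000)*(-1/641) = √(-962313/26)*(-1/641) = (11*I*√206778/26)*(-1/641) = -11*I*√206778/16666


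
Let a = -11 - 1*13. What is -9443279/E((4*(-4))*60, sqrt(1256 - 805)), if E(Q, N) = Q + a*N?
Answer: 47216395/3447 - 9443279*sqrt(451)/27576 ≈ 6425.4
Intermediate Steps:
a = -24 (a = -11 - 13 = -24)
E(Q, N) = Q - 24*N
-9443279/E((4*(-4))*60, sqrt(1256 - 805)) = -9443279/((4*(-4))*60 - 24*sqrt(1256 - 805)) = -9443279/(-16*60 - 24*sqrt(451)) = -9443279/(-960 - 24*sqrt(451))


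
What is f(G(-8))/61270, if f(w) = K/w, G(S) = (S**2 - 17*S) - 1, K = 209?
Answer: 19/1108430 ≈ 1.7141e-5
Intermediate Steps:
G(S) = -1 + S**2 - 17*S
f(w) = 209/w
f(G(-8))/61270 = (209/(-1 + (-8)**2 - 17*(-8)))/61270 = (209/(-1 + 64 + 136))*(1/61270) = (209/199)*(1/61270) = 19/1108430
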